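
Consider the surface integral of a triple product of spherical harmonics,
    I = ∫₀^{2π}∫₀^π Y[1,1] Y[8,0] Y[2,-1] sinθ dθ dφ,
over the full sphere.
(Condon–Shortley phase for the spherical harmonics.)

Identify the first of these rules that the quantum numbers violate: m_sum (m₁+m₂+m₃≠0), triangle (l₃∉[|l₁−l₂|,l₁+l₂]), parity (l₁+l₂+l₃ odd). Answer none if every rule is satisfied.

Σmᵢ = 0  ✓
l₃∈[|l₁−l₂|,l₁+l₂]=[7,9], have l₃=2  ✗
Σlᵢ = 11 ⇒ odd

triangle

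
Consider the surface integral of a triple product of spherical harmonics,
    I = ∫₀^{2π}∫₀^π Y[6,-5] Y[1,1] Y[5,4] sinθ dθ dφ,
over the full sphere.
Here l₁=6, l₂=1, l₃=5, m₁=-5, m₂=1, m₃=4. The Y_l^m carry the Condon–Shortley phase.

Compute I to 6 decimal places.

-0.303018

Checks pass: Σm=0; 12 even; l₃=5∈[5,7].
(2·6+1)(2·1+1)(2·5+1) = 429
Δ: 2! 10! 0! / 13! → 1/858
sum: t=1:−1/14400 = -1/14400
3j²(6 1 5; 0 0 0) = Δ·Π!·Σ² = 6/143  (sign +1)
sum: t=2:+1/725760 = 1/725760
3j²(6 1 5; -5 1 4) = Δ·Π!·Σ² = 5/78  (sign -1)
combine: 4πI² = 429·6/143·5/78 = 15/13
take √, sign -1: I = -0.30301841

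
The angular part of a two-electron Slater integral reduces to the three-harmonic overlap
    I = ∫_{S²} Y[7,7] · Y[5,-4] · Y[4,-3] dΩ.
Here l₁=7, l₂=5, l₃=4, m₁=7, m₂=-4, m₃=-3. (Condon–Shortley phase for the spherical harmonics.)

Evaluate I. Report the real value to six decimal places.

m-sum 0 ✓  L=16 even ✓  2≤4≤12 ✓
Π(2lᵢ+1) = 15×11×9 = 1485
triangle coeff Δ(7,5,4) = 1/6126120
Σ_t [3,5]: t=3:−1/69120 t=4:+1/20736 t=5:−1/69120 = 1/51840
(3j)²=280/21879 [(7 5 4; 0 0 0)], sign=+1
Σ_t [0,0]: t=0:+1/29030400 = 1/29030400
(3j)²=21/680 [(7 5 4; 7 -4 -3)], sign=-1
⇒ 4πI² = 2205/3757
I = (-1)√(2205/3757/(4π)) = -0.21611194

-0.216112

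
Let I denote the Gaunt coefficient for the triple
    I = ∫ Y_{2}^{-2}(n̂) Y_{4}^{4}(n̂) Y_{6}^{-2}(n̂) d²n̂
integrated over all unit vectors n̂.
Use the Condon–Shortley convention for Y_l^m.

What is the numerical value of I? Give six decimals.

0.015904

Rules hold: Σm=0, L=12 even, 2≤6≤6.
N = 5·9·13 = 585
Δ = 0!·4!·8!/13! = 1/6435
Racah Σ t=0..0: t=0:+1/2304 = 1/2304
⇒ 3j(2 4 6; 0 0 0)² = 5/143, sgn +1
Racah Σ t=0..0: t=0:+1/967680 = 1/967680
⇒ 3j(2 4 6; -2 4 -2)² = 1/6435, sgn +1
4πI² = N·(3j₀)²·(3jₘ)² = 5/1573
I = +1·√(0.00317864/4π) = 0.01590434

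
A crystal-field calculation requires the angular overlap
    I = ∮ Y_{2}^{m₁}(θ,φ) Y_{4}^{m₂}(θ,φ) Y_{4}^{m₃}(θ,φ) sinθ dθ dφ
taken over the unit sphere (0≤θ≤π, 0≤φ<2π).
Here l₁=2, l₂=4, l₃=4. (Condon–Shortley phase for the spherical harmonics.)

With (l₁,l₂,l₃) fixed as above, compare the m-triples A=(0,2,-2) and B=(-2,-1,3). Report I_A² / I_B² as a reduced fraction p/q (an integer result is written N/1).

Same 2,4,4: normalisation and zero-m 3j drop out of the ratio.
A: Δ: 2! 2! 6! / 11! → 1/13860; sum: t=0:+1/2880 t=1:−1/120 t=2:+1/192 = -1/360; 3j²(2 4 4; 0 2 -2) = Δ·Π!·Σ² = 16/3465  (sign -1)
B: Δ: 2! 2! 6! / 11! → 1/13860; sum: t=2:+1/480 = 1/480; 3j²(2 4 4; -2 -1 3) = Δ·Π!·Σ² = 3/110  (sign -1)
I_A²/I_B² = (16/3465)/(3/110) = 32/189

32/189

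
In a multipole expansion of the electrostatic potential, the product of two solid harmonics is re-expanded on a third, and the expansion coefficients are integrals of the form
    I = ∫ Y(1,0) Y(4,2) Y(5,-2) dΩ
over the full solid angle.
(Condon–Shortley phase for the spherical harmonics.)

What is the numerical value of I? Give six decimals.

0.225034

Rules hold: Σm=0, L=10 even, 3≤5≤5.
N = 3·9·11 = 297
Δ = 0!·2!·8!/11! = 1/495
Racah Σ t=0..0: t=0:+1/576 = 1/576
⇒ 3j(1 4 5; 0 0 0)² = 5/99, sgn -1
Racah Σ t=0..0: t=0:+1/1440 = 1/1440
⇒ 3j(1 4 5; 0 2 -2)² = 7/165, sgn -1
4πI² = N·(3j₀)²·(3jₘ)² = 7/11
I = +1·√(0.636364/4π) = 0.22503380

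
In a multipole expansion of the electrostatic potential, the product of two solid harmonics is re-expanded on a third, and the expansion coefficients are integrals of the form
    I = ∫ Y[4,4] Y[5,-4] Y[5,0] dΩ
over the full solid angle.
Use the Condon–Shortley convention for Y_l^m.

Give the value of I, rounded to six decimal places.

0.130198

Rules hold: Σm=0, L=14 even, 1≤5≤9.
N = 9·11·11 = 1089
Δ = 4!·4!·6!/15! = 1/3153150
Racah Σ t=0..4: t=0:+1/69120 t=1:−1/1728 t=2:+1/576 t=3:−1/1728 t=4:+1/69120 = 7/11520
⇒ 3j(4 5 5; 0 0 0)² = 2/143, sgn -1
Racah Σ t=0..0: t=0:+1/69120 = 1/69120
⇒ 3j(4 5 5; 4 -4 0)² = 2/143, sgn -1
4πI² = N·(3j₀)²·(3jₘ)² = 36/169
I = +1·√(0.213018/4π) = 0.13019760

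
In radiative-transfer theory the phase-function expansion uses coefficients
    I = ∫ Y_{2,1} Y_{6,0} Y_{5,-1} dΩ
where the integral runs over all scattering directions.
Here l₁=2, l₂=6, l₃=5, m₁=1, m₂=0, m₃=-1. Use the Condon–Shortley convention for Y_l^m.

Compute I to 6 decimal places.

l₁+l₂+l₃=13 is odd: 3j(l;000)=0 ⇒ I=0

0.000000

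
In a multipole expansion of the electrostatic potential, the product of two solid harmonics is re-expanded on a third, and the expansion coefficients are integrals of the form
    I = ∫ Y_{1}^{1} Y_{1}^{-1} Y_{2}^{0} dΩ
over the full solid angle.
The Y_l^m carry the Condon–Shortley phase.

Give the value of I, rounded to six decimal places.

0.126157

m-sum 0 ✓  L=4 even ✓  0≤2≤2 ✓
Π(2lᵢ+1) = 3×3×5 = 45
triangle coeff Δ(1,1,2) = 1/30
Σ_t [0,0]: t=0:+1/1 = 1/1
(3j)²=2/15 [(1 1 2; 0 0 0)], sign=+1
Σ_t [0,0]: t=0:+1/4 = 1/4
(3j)²=1/30 [(1 1 2; 1 -1 0)], sign=+1
⇒ 4πI² = 1/5
I = (+1)√(1/5/(4π)) = 0.12615663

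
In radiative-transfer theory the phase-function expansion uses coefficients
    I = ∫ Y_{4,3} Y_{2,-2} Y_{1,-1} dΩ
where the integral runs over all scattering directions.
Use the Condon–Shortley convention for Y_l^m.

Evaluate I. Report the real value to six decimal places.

triangle: need 2≤l₃≤6, have 1; I=0

0.000000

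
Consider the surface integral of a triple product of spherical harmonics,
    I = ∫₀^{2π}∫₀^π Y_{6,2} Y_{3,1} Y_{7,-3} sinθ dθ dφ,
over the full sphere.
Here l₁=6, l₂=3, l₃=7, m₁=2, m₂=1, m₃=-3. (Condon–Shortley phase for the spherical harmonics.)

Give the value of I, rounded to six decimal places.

-0.150285

m-sum 0 ✓  L=16 even ✓  3≤7≤9 ✓
Π(2lᵢ+1) = 13×7×15 = 1365
triangle coeff Δ(6,3,7) = 1/2042040
Σ_t [0,2]: t=0:+1/207360 t=1:−1/57600 t=2:+1/207360 = -1/129600
(3j)²=168/12155 [(6 3 7; 0 0 0)], sign=+1
Σ_t [0,2]: t=0:+1/829440 t=1:−1/181440 t=2:+1/645120 = -1/362880
(3j)²=256/17017 [(6 3 7; 2 1 -3)], sign=-1
⇒ 4πI² = 129024/454597
I = (-1)√(129024/454597/(4π)) = -0.15028548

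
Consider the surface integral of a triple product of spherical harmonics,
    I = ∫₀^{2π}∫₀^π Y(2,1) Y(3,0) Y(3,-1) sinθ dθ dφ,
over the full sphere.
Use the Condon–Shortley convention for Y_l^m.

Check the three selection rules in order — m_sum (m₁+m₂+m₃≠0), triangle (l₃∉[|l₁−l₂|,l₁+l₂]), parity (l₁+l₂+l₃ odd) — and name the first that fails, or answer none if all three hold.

none

Σmᵢ = 0  ✓
l₃∈[|l₁−l₂|,l₁+l₂]=[1,5], have l₃=3  ✓
Σlᵢ = 8 ⇒ even  ✓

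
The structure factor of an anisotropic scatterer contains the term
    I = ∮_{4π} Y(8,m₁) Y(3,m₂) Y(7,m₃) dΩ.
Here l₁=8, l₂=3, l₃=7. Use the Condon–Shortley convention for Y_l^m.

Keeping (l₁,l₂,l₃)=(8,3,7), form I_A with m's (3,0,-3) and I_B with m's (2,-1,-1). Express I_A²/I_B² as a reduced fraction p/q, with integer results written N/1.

297/2738

l's match ⇒ only the (l;m) 3-j factors differ between A and B.
A: triangle coeff Δ(8,3,7) = 1/5290740; Σ_t [1,3]: t=1:−1/11612160 t=2:+1/8709120 t=3:−1/87091200 = 1/58060800; (3j)²=99/117572 [(8 3 7; 3 0 -3)], sign=+1
B: triangle coeff Δ(8,3,7) = 1/5290740; Σ_t [0,2]: t=0:+1/24883200 t=1:−1/3628800 t=2:+1/7741440 = -37/348364800; (3j)²=1369/176358 [(8 3 7; 2 -1 -1)], sign=-1
I_A²/I_B² = (99/117572)/(1369/176358) = 297/2738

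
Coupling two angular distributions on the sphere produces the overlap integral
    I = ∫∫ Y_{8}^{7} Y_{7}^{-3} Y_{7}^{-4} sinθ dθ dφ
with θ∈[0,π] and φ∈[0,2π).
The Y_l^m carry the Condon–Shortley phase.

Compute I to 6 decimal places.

-0.051493

m-sum 0 ✓  L=22 even ✓  1≤7≤15 ✓
Π(2lᵢ+1) = 17×15×15 = 3825
triangle coeff Δ(8,7,7) = 1/22086194130
Σ_t [1,7]: t=1:−1/18289152000 t=2:+1/248832000 t=3:−1/24883200 t=4:+1/11943936 t=5:−1/24883200 t=6:+1/248832000 t=7:−1/18289152000 = 11/975421440
(3j)²=1750/289731 [(8 7 7; 0 0 0)], sign=-1
Σ_t [0,1]: t=0:+1/9754214400 t=1:−1/7315660800 = -1/29262643200
(3j)²=75/52003 [(8 7 7; 7 -3 -4)], sign=+1
⇒ 4πI² = 1406250/42204149
I = (-1)√(1406250/42204149/(4π)) = -0.05149307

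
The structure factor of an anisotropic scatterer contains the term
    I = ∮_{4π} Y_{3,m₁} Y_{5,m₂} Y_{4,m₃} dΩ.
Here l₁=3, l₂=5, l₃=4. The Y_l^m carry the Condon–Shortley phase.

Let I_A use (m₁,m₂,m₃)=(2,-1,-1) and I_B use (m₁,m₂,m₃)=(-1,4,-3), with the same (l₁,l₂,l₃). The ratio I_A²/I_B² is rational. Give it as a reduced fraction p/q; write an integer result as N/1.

l's match ⇒ only the (l;m) 3-j factors differ between A and B.
A: triangle coeff Δ(3,5,4) = 1/180180; Σ_t [0,1]: t=0:+1/1152 t=1:−1/432 = -5/3456; (3j)²=625/36036 [(3 5 4; 2 -1 -1)], sign=+1
B: triangle coeff Δ(3,5,4) = 1/180180; Σ_t [3,4]: t=3:−1/4320 t=4:+1/5760 = -1/17280; (3j)²=7/4290 [(3 5 4; -1 4 -3)], sign=+1
I_A²/I_B² = (625/36036)/(7/4290) = 3125/294

3125/294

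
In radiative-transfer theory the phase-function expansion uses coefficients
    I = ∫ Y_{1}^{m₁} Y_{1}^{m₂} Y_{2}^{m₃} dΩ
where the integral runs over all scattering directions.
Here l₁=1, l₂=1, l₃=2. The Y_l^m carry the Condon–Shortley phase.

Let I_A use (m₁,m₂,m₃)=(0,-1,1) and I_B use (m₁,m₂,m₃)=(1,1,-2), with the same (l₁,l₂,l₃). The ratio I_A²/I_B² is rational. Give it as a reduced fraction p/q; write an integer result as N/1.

l's match ⇒ only the (l;m) 3-j factors differ between A and B.
A: triangle coeff Δ(1,1,2) = 1/30; Σ_t [0,0]: t=0:+1/2 = 1/2; (3j)²=1/10 [(1 1 2; 0 -1 1)], sign=-1
B: triangle coeff Δ(1,1,2) = 1/30; Σ_t [0,0]: t=0:+1/4 = 1/4; (3j)²=1/5 [(1 1 2; 1 1 -2)], sign=+1
I_A²/I_B² = (1/10)/(1/5) = 1/2

1/2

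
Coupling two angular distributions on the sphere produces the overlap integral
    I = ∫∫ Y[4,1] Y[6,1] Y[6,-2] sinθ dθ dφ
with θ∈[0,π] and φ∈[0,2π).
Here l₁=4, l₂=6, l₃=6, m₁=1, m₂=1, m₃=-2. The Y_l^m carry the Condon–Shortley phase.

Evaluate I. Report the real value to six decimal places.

0.113069

Rules hold: Σm=0, L=16 even, 2≤6≤10.
N = 9·13·13 = 1521
Δ = 4!·4!·8!/17! = 1/15315300
Racah Σ t=0..4: t=0:+1/829440 t=1:−1/25920 t=2:+1/9216 t=3:−1/25920 t=4:+1/829440 = 7/207360
⇒ 3j(4 6 6; 0 0 0)² = 28/2431, sgn +1
Racah Σ t=0..3: t=0:+1/725760 t=1:−1/34560 t=2:+1/17280 t=3:−1/82944 = 53/2903040
⇒ 3j(4 6 6; 1 1 -2)² = 2809/306306, sgn +1
4πI² = N·(3j₀)²·(3jₘ)² = 5618/34969
I = +1·√(0.160657/4π) = 0.11306920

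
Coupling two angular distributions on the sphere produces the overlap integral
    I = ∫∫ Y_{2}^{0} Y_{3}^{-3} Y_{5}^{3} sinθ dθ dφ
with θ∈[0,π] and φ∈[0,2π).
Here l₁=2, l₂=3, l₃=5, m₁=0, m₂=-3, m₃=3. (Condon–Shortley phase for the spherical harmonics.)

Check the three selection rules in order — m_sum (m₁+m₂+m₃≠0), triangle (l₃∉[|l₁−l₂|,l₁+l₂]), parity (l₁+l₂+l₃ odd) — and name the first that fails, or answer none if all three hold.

none

Σmᵢ = 0  ✓
l₃∈[|l₁−l₂|,l₁+l₂]=[1,5], have l₃=5  ✓
Σlᵢ = 10 ⇒ even  ✓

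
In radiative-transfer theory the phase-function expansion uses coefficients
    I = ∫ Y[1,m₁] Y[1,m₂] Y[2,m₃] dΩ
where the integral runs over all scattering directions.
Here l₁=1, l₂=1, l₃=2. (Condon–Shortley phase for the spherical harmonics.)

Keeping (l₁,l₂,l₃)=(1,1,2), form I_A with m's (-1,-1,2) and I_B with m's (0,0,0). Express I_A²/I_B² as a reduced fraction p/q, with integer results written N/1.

Shared (l₁,l₂,l₃)=(1,1,2): N and (l;000)² cancel in I_A²/I_B².
A: Δ = 0!·2!·2!/5! = 1/30; Racah Σ t=0..0: t=0:+1/4 = 1/4; ⇒ 3j(1 1 2; -1 -1 2)² = 1/5, sgn +1
B: Δ = 0!·2!·2!/5! = 1/30; Racah Σ t=0..0: t=0:+1/1 = 1/1; ⇒ 3j(1 1 2; 0 0 0)² = 2/15, sgn +1
I_A²/I_B² = (1/5)/(2/15) = 3/2

3/2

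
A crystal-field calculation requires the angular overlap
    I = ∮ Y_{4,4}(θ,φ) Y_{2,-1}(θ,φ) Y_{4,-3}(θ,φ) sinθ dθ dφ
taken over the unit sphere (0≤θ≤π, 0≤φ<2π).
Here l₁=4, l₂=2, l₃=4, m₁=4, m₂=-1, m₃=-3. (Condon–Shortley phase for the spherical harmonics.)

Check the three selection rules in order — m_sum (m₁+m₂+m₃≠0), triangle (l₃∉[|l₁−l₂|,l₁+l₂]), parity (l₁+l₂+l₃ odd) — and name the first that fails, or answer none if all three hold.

azimuthal sum: 4 − 1 − 3 = 0  ✓
2 ≤ 4 ≤ 6 (triangle on l)  ✓
L = 4 + 2 + 4 = 10 (even)  ✓

none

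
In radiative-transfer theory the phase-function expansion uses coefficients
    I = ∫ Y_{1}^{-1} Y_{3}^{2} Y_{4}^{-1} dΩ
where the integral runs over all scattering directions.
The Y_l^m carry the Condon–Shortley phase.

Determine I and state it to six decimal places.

m-sum 0 ✓  L=8 even ✓  2≤4≤4 ✓
Π(2lᵢ+1) = 3×7×9 = 189
triangle coeff Δ(1,3,4) = 1/252
Σ_t [0,0]: t=0:+1/36 = 1/36
(3j)²=4/63 [(1 3 4; 0 0 0)], sign=+1
Σ_t [0,0]: t=0:+1/240 = 1/240
(3j)²=1/84 [(1 3 4; -1 2 -1)], sign=-1
⇒ 4πI² = 1/7
I = (-1)√(1/7/(4π)) = -0.10662181

-0.106622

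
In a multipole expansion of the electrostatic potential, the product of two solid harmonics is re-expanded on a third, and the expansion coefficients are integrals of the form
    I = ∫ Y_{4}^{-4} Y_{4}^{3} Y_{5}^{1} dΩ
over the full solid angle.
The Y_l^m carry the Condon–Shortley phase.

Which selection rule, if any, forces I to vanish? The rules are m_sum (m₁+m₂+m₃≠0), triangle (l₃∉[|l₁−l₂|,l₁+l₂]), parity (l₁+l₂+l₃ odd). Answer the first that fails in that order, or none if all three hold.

m₁+m₂+m₃ = -4 + 3 + 1 = 0  ✓
triangle: |4−4|=0 ≤ l₃=5 ≤ 4+4=8  ✓
parity: l₁+l₂+l₃ = 13 is odd  ✗

parity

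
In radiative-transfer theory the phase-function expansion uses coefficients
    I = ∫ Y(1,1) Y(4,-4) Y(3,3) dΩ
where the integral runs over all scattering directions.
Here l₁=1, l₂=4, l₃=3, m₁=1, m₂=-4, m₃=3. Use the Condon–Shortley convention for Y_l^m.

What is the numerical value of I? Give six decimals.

0.325735

Checks pass: Σm=0; 8 even; l₃=3∈[3,5].
(2·1+1)(2·4+1)(2·3+1) = 189
Δ: 2! 0! 6! / 9! → 1/252
sum: t=1:−1/36 = -1/36
3j²(1 4 3; 0 0 0) = Δ·Π!·Σ² = 4/63  (sign +1)
sum: t=0:+1/1440 = 1/1440
3j²(1 4 3; 1 -4 3) = Δ·Π!·Σ² = 1/9  (sign +1)
combine: 4πI² = 189·4/63·1/9 = 4/3
take √, sign +1: I = 0.32573501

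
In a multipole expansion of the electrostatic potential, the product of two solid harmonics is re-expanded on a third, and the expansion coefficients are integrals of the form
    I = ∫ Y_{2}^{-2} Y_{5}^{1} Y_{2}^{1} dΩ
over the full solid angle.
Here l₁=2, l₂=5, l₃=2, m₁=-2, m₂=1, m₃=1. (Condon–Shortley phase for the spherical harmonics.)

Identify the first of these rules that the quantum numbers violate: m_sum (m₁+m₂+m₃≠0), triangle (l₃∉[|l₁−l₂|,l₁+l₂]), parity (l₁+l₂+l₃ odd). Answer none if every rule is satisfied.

triangle

azimuthal sum: -2 + 1 + 1 = 0  ✓
3 ≤ 2 ≤ 7 (triangle on l)  ✗
L = 2 + 5 + 2 = 9 (odd)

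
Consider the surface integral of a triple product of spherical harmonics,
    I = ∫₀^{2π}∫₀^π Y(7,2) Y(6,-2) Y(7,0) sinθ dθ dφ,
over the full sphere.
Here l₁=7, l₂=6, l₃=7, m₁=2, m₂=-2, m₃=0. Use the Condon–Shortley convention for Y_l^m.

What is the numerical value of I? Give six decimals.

Checks pass: Σm=0; 20 even; l₃=7∈[1,13].
(2·7+1)(2·6+1)(2·7+1) = 2925
Δ: 6! 8! 6! / 21! → 1/2444321880
sum: t=0:+1/2612736000 t=1:−1/20736000 t=2:+1/1658880 t=3:−1/746496 t=4:+1/1658880 t=5:−1/20736000 t=6:+1/2612736000 = -1/4354560
3j²(7 6 7; 0 0 0) = Δ·Π!·Σ² = 1000/138567  (sign +1)
sum: t=0:+1/24883200 t=1:−1/2488320 t=2:+1/1658880 t=3:−1/6220800 t=4:+1/174182400 = 1/11612160
3j²(7 6 7; 2 -2 0) = Δ·Π!·Σ² = 150/46189  (sign -1)
combine: 4πI² = 2925·1000/138567·150/46189 = 11250000/164109517
take √, sign -1: I = -0.07385917

-0.073859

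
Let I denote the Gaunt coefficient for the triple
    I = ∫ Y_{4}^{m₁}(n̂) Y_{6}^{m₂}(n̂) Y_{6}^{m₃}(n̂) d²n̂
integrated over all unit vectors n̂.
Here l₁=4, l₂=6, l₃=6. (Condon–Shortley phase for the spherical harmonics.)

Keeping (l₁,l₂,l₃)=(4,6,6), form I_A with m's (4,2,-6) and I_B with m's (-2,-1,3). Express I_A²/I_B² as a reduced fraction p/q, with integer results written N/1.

77/32

l's match ⇒ only the (l;m) 3-j factors differ between A and B.
A: triangle coeff Δ(4,6,6) = 1/15315300; Σ_t [0,0]: t=0:+1/23224320 = 1/23224320; (3j)²=1/442 [(4 6 6; 4 2 -6)], sign=+1
B: triangle coeff Δ(4,6,6) = 1/15315300; Σ_t [2,4]: t=2:+1/69120 t=3:−1/51840 t=4:+1/483840 = -1/362880; (3j)²=16/17017 [(4 6 6; -2 -1 3)], sign=+1
I_A²/I_B² = (1/442)/(16/17017) = 77/32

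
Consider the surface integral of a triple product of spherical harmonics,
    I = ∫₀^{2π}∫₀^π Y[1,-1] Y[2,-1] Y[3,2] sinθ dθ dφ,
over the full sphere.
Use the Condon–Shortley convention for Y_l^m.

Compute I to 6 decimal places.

0.261169

Checks pass: Σm=0; 6 even; l₃=3∈[1,3].
(2·1+1)(2·2+1)(2·3+1) = 105
Δ: 0! 2! 4! / 7! → 1/105
sum: t=0:+1/4 = 1/4
3j²(1 2 3; 0 0 0) = Δ·Π!·Σ² = 3/35  (sign -1)
sum: t=0:+1/12 = 1/12
3j²(1 2 3; -1 -1 2) = Δ·Π!·Σ² = 2/21  (sign -1)
combine: 4πI² = 105·3/35·2/21 = 6/7
take √, sign +1: I = 0.26116903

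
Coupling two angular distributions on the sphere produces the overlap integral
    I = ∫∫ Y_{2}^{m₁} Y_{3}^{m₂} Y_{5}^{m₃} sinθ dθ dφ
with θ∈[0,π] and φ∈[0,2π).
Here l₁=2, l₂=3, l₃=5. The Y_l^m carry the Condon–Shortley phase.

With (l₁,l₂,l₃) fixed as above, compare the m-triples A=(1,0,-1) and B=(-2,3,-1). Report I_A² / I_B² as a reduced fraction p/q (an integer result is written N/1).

Same 2,3,5: normalisation and zero-m 3j drop out of the ratio.
A: Δ: 0! 4! 6! / 11! → 1/2310; sum: t=0:+1/216 = 1/216; 3j²(2 3 5; 1 0 -1) = Δ·Π!·Σ² = 8/231  (sign +1)
B: Δ: 0! 4! 6! / 11! → 1/2310; sum: t=0:+1/17280 = 1/17280; 3j²(2 3 5; -2 3 -1) = Δ·Π!·Σ² = 1/2310  (sign +1)
I_A²/I_B² = (8/231)/(1/2310) = 80/1

80/1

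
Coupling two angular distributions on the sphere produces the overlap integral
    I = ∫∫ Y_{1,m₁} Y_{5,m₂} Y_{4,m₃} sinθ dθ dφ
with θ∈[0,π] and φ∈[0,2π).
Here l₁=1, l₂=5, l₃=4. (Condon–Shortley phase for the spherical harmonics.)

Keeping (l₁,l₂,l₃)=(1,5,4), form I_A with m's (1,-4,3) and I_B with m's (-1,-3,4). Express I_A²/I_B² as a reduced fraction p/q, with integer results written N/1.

Shared (l₁,l₂,l₃)=(1,5,4): N and (l;000)² cancel in I_A²/I_B².
A: Δ = 2!·0!·8!/11! = 1/495; Racah Σ t=0..0: t=0:+1/10080 = 1/10080; ⇒ 3j(1 5 4; 1 -4 3)² = 4/55, sgn -1
B: Δ = 2!·0!·8!/11! = 1/495; Racah Σ t=2..2: t=2:+1/80640 = 1/80640; ⇒ 3j(1 5 4; -1 -3 4)² = 1/495, sgn +1
I_A²/I_B² = (4/55)/(1/495) = 36/1

36/1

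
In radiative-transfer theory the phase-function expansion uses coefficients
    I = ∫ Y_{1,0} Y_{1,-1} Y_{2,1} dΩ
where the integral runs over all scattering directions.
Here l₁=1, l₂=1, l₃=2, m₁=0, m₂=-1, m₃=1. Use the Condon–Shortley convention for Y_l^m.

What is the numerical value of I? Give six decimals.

m-sum 0 ✓  L=4 even ✓  0≤2≤2 ✓
Π(2lᵢ+1) = 3×3×5 = 45
triangle coeff Δ(1,1,2) = 1/30
Σ_t [0,0]: t=0:+1/1 = 1/1
(3j)²=2/15 [(1 1 2; 0 0 0)], sign=+1
Σ_t [0,0]: t=0:+1/2 = 1/2
(3j)²=1/10 [(1 1 2; 0 -1 1)], sign=-1
⇒ 4πI² = 3/5
I = (-1)√(3/5/(4π)) = -0.21850969

-0.218510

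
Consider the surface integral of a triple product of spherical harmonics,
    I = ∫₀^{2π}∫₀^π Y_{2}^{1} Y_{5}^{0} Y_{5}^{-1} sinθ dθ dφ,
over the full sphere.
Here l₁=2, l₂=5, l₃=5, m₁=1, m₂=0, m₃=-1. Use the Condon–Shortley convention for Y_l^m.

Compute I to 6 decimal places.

-0.036166

m-sum 0 ✓  L=12 even ✓  3≤5≤7 ✓
Π(2lᵢ+1) = 5×11×11 = 605
triangle coeff Δ(2,5,5) = 1/38610
Σ_t [0,2]: t=0:+1/2880 t=1:−1/576 t=2:+1/2880 = -1/960
(3j)²=10/429 [(2 5 5; 0 0 0)], sign=+1
Σ_t [0,1]: t=0:+1/1440 t=1:−1/1152 = -1/5760
(3j)²=1/858 [(2 5 5; 1 0 -1)], sign=-1
⇒ 4πI² = 25/1521
I = (-1)√(25/1521/(4π)) = -0.03616600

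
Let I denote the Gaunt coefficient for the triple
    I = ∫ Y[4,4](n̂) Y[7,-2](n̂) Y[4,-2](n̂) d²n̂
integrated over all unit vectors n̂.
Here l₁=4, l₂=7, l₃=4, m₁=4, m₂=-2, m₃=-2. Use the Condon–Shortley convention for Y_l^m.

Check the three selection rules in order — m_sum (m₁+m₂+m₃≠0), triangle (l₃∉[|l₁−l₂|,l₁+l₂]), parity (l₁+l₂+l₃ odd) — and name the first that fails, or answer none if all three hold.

parity

m₁+m₂+m₃ = 4 − 2 − 2 = 0  ✓
triangle: |4−7|=3 ≤ l₃=4 ≤ 4+7=11  ✓
parity: l₁+l₂+l₃ = 15 is odd  ✗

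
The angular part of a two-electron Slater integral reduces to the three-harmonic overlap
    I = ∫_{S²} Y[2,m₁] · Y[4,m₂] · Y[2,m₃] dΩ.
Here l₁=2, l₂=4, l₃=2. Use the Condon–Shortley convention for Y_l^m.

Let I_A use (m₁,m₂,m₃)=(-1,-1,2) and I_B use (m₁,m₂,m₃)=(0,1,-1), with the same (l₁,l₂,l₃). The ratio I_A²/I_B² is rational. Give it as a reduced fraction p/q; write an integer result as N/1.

1/6

Shared (l₁,l₂,l₃)=(2,4,2): N and (l;000)² cancel in I_A²/I_B².
A: Δ = 4!·0!·4!/9! = 1/630; Racah Σ t=3..3: t=3:−1/144 = -1/144; ⇒ 3j(2 4 2; -1 -1 2)² = 1/126, sgn -1
B: Δ = 4!·0!·4!/9! = 1/630; Racah Σ t=2..2: t=2:+1/24 = 1/24; ⇒ 3j(2 4 2; 0 1 -1)² = 1/21, sgn -1
I_A²/I_B² = (1/126)/(1/21) = 1/6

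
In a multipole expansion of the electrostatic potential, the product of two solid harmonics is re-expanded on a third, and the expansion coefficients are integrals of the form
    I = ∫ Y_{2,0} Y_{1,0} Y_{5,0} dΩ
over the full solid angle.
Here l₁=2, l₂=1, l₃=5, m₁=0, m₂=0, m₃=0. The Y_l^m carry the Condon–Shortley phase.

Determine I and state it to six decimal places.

0.000000

|2−1|≤5≤2+1 violated ⇒ I = 0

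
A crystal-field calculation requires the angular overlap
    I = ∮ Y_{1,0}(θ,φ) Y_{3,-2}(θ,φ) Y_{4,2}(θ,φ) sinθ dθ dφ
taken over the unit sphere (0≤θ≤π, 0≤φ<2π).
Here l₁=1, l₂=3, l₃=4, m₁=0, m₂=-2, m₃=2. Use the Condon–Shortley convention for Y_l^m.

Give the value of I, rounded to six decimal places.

0.213244

Rules hold: Σm=0, L=8 even, 2≤4≤4.
N = 3·7·9 = 189
Δ = 0!·2!·6!/9! = 1/252
Racah Σ t=0..0: t=0:+1/36 = 1/36
⇒ 3j(1 3 4; 0 0 0)² = 4/63, sgn +1
Racah Σ t=0..0: t=0:+1/120 = 1/120
⇒ 3j(1 3 4; 0 -2 2)² = 1/21, sgn +1
4πI² = N·(3j₀)²·(3jₘ)² = 4/7
I = +1·√(0.571429/4π) = 0.21324362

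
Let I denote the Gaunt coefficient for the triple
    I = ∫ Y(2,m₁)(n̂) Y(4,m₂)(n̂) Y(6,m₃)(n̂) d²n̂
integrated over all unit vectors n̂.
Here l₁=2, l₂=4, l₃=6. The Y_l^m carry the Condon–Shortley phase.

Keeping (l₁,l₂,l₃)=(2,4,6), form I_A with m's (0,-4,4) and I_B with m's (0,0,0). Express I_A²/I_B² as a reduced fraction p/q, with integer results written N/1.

Same 2,4,6: normalisation and zero-m 3j drop out of the ratio.
A: Δ: 0! 4! 8! / 13! → 1/6435; sum: t=0:+1/161280 = 1/161280; 3j²(2 4 6; 0 -4 4) = Δ·Π!·Σ² = 1/143  (sign +1)
B: Δ: 0! 4! 8! / 13! → 1/6435; sum: t=0:+1/2304 = 1/2304; 3j²(2 4 6; 0 0 0) = Δ·Π!·Σ² = 5/143  (sign +1)
I_A²/I_B² = (1/143)/(5/143) = 1/5

1/5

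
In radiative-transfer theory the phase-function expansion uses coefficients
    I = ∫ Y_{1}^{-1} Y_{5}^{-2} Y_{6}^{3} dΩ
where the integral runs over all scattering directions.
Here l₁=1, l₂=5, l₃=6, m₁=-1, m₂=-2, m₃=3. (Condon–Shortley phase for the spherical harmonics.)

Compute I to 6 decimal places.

-0.245154

m-sum 0 ✓  L=12 even ✓  4≤6≤6 ✓
Π(2lᵢ+1) = 3×11×13 = 429
triangle coeff Δ(1,5,6) = 1/858
Σ_t [0,0]: t=0:+1/14400 = 1/14400
(3j)²=6/143 [(1 5 6; 0 0 0)], sign=+1
Σ_t [0,0]: t=0:+1/60480 = 1/60480
(3j)²=6/143 [(1 5 6; -1 -2 3)], sign=-1
⇒ 4πI² = 108/143
I = (-1)√(108/143/(4π)) = -0.24515397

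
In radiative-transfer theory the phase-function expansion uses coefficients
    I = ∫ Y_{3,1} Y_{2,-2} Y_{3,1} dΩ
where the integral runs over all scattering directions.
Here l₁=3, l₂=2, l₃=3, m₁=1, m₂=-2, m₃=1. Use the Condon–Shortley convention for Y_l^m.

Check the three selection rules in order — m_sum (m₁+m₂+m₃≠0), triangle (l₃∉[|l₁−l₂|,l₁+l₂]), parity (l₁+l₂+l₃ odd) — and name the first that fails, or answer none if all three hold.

none

Σmᵢ = 0  ✓
l₃∈[|l₁−l₂|,l₁+l₂]=[1,5], have l₃=3  ✓
Σlᵢ = 8 ⇒ even  ✓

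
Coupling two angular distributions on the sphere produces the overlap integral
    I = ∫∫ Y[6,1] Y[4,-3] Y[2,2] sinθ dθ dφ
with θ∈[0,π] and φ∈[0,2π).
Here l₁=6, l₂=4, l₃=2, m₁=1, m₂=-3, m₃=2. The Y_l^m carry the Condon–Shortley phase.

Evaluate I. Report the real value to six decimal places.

m-sum 0 ✓  L=12 even ✓  2≤2≤10 ✓
Π(2lᵢ+1) = 13×9×5 = 585
triangle coeff Δ(6,4,2) = 1/6435
Σ_t [4,4]: t=4:+1/2304 = 1/2304
(3j)²=5/143 [(6 4 2; 0 0 0)], sign=+1
Σ_t [1,1]: t=1:−1/120960 = -1/120960
(3j)²=1/1287 [(6 4 2; 1 -3 2)], sign=-1
⇒ 4πI² = 25/1573
I = (-1)√(25/1573/(4π)) = -0.03556319

-0.035563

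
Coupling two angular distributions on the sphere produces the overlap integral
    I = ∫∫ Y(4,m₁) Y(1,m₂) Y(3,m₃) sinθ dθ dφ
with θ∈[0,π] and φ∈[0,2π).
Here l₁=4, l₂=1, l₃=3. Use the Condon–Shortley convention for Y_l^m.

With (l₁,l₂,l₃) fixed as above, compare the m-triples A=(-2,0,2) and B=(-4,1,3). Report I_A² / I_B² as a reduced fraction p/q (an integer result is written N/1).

3/7

Same 4,1,3: normalisation and zero-m 3j drop out of the ratio.
A: Δ: 2! 6! 0! / 9! → 1/252; sum: t=1:−1/120 = -1/120; 3j²(4 1 3; -2 0 2) = Δ·Π!·Σ² = 1/21  (sign +1)
B: Δ: 2! 6! 0! / 9! → 1/252; sum: t=2:+1/1440 = 1/1440; 3j²(4 1 3; -4 1 3) = Δ·Π!·Σ² = 1/9  (sign +1)
I_A²/I_B² = (1/21)/(1/9) = 3/7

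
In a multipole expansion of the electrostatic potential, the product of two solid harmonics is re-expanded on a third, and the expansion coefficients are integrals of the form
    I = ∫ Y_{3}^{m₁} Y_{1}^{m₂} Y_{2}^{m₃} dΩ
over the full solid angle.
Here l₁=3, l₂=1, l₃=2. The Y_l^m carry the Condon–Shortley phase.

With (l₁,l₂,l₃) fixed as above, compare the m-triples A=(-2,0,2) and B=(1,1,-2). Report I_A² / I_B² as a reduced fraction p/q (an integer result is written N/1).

5/1

Same 3,1,2: normalisation and zero-m 3j drop out of the ratio.
A: Δ: 2! 4! 0! / 7! → 1/105; sum: t=1:−1/24 = -1/24; 3j²(3 1 2; -2 0 2) = Δ·Π!·Σ² = 1/21  (sign -1)
B: Δ: 2! 4! 0! / 7! → 1/105; sum: t=2:+1/48 = 1/48; 3j²(3 1 2; 1 1 -2) = Δ·Π!·Σ² = 1/105  (sign +1)
I_A²/I_B² = (1/21)/(1/105) = 5/1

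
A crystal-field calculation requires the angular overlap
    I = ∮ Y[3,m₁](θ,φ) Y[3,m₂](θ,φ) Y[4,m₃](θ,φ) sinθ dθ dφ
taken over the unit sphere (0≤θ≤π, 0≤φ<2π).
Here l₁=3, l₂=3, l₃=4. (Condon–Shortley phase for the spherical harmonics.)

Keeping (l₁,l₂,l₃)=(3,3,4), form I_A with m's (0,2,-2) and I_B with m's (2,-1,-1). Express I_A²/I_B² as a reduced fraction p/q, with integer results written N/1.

3/32

Same 3,3,4: normalisation and zero-m 3j drop out of the ratio.
A: Δ: 2! 4! 4! / 11! → 1/34650; sum: t=1:−1/96 t=2:+1/72 = 1/288; 3j²(3 3 4; 0 2 -2) = Δ·Π!·Σ² = 1/462  (sign +1)
B: Δ: 2! 4! 4! / 11! → 1/34650; sum: t=0:+1/48 t=1:−1/144 = 1/72; 3j²(3 3 4; 2 -1 -1) = Δ·Π!·Σ² = 16/693  (sign -1)
I_A²/I_B² = (1/462)/(16/693) = 3/32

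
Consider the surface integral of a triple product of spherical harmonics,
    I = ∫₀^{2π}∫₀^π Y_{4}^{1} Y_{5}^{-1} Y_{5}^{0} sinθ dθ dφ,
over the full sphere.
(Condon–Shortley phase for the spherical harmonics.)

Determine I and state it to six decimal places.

-0.053153

Checks pass: Σm=0; 14 even; l₃=5∈[1,9].
(2·4+1)(2·5+1)(2·5+1) = 1089
Δ: 4! 4! 6! / 15! → 1/3153150
sum: t=0:+1/69120 t=1:−1/1728 t=2:+1/576 t=3:−1/1728 t=4:+1/69120 = 7/11520
3j²(4 5 5; 0 0 0) = Δ·Π!·Σ² = 2/143  (sign -1)
sum: t=0:+1/6912 t=1:−1/864 t=2:+1/1152 t=3:−1/17280 = -7/34560
3j²(4 5 5; 1 -1 0) = Δ·Π!·Σ² = 1/429  (sign +1)
combine: 4πI² = 1089·2/143·1/429 = 6/169
take √, sign -1: I = -0.05315295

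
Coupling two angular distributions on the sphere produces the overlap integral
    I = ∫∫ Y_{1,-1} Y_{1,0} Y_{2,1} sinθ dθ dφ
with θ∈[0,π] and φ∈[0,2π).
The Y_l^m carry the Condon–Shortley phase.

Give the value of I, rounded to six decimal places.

-0.218510

Checks pass: Σm=0; 4 even; l₃=2∈[0,2].
(2·1+1)(2·1+1)(2·2+1) = 45
Δ: 0! 2! 2! / 5! → 1/30
sum: t=0:+1/1 = 1/1
3j²(1 1 2; 0 0 0) = Δ·Π!·Σ² = 2/15  (sign +1)
sum: t=0:+1/2 = 1/2
3j²(1 1 2; -1 0 1) = Δ·Π!·Σ² = 1/10  (sign -1)
combine: 4πI² = 45·2/15·1/10 = 3/5
take √, sign -1: I = -0.21850969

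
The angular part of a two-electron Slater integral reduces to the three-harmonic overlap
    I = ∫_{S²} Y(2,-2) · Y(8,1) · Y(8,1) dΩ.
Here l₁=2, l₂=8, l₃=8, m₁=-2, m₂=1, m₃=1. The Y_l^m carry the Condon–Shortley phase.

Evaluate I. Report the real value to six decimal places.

0.195170

m-sum 0 ✓  L=18 even ✓  6≤8≤10 ✓
Π(2lᵢ+1) = 5×17×17 = 1445
triangle coeff Δ(2,8,8) = 1/348840
Σ_t [0,2]: t=0:+1/116121600 t=1:−1/25401600 t=2:+1/116121600 = -1/45158400
(3j)²=24/1615 [(2 8 8; 0 0 0)], sign=-1
Σ_t [2,2]: t=2:+1/101606400 = 1/101606400
(3j)²=36/1615 [(2 8 8; -2 1 1)], sign=-1
⇒ 4πI² = 864/1805
I = (+1)√(864/1805/(4π)) = 0.19517012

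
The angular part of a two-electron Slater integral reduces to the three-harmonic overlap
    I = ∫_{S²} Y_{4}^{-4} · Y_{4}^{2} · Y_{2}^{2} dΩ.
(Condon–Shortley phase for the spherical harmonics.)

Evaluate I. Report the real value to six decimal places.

Checks pass: Σm=0; 10 even; l₃=2∈[0,8].
(2·4+1)(2·4+1)(2·2+1) = 405
Δ: 6! 2! 2! / 11! → 1/13860
sum: t=2:+1/192 t=3:−1/36 t=4:+1/192 = -5/288
3j²(4 4 2; 0 0 0) = Δ·Π!·Σ² = 20/693  (sign -1)
sum: t=6:+1/2880 = 1/2880
3j²(4 4 2; -4 2 2) = Δ·Π!·Σ² = 2/165  (sign +1)
combine: 4πI² = 405·20/693·2/165 = 120/847
take √, sign -1: I = -0.10618031

-0.106180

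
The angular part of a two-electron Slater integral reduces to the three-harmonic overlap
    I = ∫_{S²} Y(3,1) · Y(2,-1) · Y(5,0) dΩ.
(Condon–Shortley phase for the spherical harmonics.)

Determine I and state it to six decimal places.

0.169433

m-sum 0 ✓  L=10 even ✓  1≤5≤5 ✓
Π(2lᵢ+1) = 7×5×11 = 385
triangle coeff Δ(3,2,5) = 1/2310
Σ_t [0,0]: t=0:+1/144 = 1/144
(3j)²=10/231 [(3 2 5; 0 0 0)], sign=-1
Σ_t [0,0]: t=0:+1/288 = 1/288
(3j)²=5/231 [(3 2 5; 1 -1 0)], sign=-1
⇒ 4πI² = 250/693
I = (+1)√(250/693/(4π)) = 0.16943318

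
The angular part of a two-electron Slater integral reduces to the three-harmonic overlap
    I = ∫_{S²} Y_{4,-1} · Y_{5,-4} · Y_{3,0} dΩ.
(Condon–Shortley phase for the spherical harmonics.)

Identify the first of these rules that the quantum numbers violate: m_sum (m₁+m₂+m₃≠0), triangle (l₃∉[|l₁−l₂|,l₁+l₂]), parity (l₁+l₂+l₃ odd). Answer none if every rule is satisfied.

m_sum

Σmᵢ = -5  ✗
l₃∈[|l₁−l₂|,l₁+l₂]=[1,9], have l₃=3
Σlᵢ = 12 ⇒ even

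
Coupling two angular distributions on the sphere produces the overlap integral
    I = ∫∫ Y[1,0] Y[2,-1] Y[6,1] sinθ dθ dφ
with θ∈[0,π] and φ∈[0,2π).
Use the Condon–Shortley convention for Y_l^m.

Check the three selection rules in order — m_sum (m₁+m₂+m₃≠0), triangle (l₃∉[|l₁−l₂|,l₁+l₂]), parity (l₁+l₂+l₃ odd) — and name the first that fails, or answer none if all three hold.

triangle

Σmᵢ = 0  ✓
l₃∈[|l₁−l₂|,l₁+l₂]=[1,3], have l₃=6  ✗
Σlᵢ = 9 ⇒ odd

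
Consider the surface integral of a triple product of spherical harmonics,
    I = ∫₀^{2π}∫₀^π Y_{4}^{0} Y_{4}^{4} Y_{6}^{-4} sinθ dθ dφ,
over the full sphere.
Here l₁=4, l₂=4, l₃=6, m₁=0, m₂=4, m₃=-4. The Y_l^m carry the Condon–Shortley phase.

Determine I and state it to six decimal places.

m-sum 0 ✓  L=14 even ✓  0≤6≤8 ✓
Π(2lᵢ+1) = 9×9×13 = 1053
triangle coeff Δ(4,4,6) = 1/1261260
Σ_t [0,2]: t=0:+1/4608 t=1:−1/1296 t=2:+1/4608 = -7/20736
(3j)²=20/1287 [(4 4 6; 0 0 0)], sign=-1
Σ_t [2,2]: t=2:+1/69120 = 1/69120
(3j)²=4/143 [(4 4 6; 0 4 -4)], sign=+1
⇒ 4πI² = 720/1573
I = (-1)√(720/1573/(4π)) = -0.19085211

-0.190852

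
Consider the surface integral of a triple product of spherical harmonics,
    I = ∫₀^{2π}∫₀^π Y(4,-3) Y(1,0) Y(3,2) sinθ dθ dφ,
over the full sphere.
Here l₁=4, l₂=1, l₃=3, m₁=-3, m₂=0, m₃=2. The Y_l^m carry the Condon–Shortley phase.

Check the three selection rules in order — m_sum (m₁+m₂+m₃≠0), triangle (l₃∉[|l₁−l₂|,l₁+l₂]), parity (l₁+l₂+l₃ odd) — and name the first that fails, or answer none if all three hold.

m_sum

azimuthal sum: -3 + 0 + 2 = -1  ✗
3 ≤ 3 ≤ 5 (triangle on l)
L = 4 + 1 + 3 = 8 (even)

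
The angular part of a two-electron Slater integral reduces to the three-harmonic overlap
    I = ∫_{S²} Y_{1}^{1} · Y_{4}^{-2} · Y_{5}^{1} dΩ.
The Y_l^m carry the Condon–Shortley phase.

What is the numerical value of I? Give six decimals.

-0.120286

Rules hold: Σm=0, L=10 even, 3≤5≤5.
N = 3·9·11 = 297
Δ = 0!·2!·8!/11! = 1/495
Racah Σ t=0..0: t=0:+1/576 = 1/576
⇒ 3j(1 4 5; 0 0 0)² = 5/99, sgn -1
Racah Σ t=0..0: t=0:+1/2880 = 1/2880
⇒ 3j(1 4 5; 1 -2 1)² = 2/165, sgn +1
4πI² = N·(3j₀)²·(3jₘ)² = 2/11
I = -1·√(0.181818/4π) = -0.12028562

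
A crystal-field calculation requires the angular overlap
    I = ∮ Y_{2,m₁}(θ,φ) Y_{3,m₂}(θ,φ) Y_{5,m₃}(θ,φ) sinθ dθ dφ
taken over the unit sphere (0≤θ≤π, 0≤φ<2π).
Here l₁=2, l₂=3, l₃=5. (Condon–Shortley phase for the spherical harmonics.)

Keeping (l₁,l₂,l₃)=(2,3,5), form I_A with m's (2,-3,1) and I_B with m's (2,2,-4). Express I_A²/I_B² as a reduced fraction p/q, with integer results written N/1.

1/126

l's match ⇒ only the (l;m) 3-j factors differ between A and B.
A: triangle coeff Δ(2,3,5) = 1/2310; Σ_t [0,0]: t=0:+1/17280 = 1/17280; (3j)²=1/2310 [(2 3 5; 2 -3 1)], sign=+1
B: triangle coeff Δ(2,3,5) = 1/2310; Σ_t [0,0]: t=0:+1/2880 = 1/2880; (3j)²=3/55 [(2 3 5; 2 2 -4)], sign=-1
I_A²/I_B² = (1/2310)/(3/55) = 1/126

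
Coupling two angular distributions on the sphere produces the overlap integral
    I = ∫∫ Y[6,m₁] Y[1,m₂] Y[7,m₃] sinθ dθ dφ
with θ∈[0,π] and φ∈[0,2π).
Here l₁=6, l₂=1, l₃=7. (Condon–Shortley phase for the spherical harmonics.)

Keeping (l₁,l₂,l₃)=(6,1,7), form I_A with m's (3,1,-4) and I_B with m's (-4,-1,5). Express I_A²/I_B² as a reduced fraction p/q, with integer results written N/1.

5/6

l's match ⇒ only the (l;m) 3-j factors differ between A and B.
A: triangle coeff Δ(6,1,7) = 1/1365; Σ_t [0,0]: t=0:+1/4354560 = 1/4354560; (3j)²=11/273 [(6 1 7; 3 1 -4)], sign=-1
B: triangle coeff Δ(6,1,7) = 1/1365; Σ_t [0,0]: t=0:+1/14515200 = 1/14515200; (3j)²=22/455 [(6 1 7; -4 -1 5)], sign=+1
I_A²/I_B² = (11/273)/(22/455) = 5/6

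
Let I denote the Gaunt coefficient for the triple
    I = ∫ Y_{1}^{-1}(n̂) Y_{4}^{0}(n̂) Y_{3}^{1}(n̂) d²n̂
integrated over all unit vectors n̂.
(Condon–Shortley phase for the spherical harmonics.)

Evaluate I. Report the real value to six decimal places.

m-sum 0 ✓  L=8 even ✓  3≤3≤5 ✓
Π(2lᵢ+1) = 3×9×7 = 189
triangle coeff Δ(1,4,3) = 1/252
Σ_t [1,1]: t=1:−1/36 = -1/36
(3j)²=4/63 [(1 4 3; 0 0 0)], sign=+1
Σ_t [2,2]: t=2:+1/96 = 1/96
(3j)²=1/42 [(1 4 3; -1 0 1)], sign=+1
⇒ 4πI² = 2/7
I = (+1)√(2/7/(4π)) = 0.15078601

0.150786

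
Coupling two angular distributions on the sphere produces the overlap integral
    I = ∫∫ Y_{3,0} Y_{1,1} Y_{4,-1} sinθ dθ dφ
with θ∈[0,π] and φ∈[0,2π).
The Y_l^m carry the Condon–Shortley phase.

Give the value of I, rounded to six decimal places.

-0.194664

m-sum 0 ✓  L=8 even ✓  2≤4≤4 ✓
Π(2lᵢ+1) = 7×3×9 = 189
triangle coeff Δ(3,1,4) = 1/252
Σ_t [0,0]: t=0:+1/36 = 1/36
(3j)²=4/63 [(3 1 4; 0 0 0)], sign=+1
Σ_t [0,0]: t=0:+1/72 = 1/72
(3j)²=5/126 [(3 1 4; 0 1 -1)], sign=-1
⇒ 4πI² = 10/21
I = (-1)√(10/21/(4π)) = -0.19466390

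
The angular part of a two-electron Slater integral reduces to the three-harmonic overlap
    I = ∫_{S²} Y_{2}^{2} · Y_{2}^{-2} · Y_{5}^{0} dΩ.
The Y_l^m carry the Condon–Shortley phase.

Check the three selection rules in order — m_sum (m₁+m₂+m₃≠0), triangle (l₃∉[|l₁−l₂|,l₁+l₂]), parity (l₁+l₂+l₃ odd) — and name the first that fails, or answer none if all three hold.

Σmᵢ = 0  ✓
l₃∈[|l₁−l₂|,l₁+l₂]=[0,4], have l₃=5  ✗
Σlᵢ = 9 ⇒ odd

triangle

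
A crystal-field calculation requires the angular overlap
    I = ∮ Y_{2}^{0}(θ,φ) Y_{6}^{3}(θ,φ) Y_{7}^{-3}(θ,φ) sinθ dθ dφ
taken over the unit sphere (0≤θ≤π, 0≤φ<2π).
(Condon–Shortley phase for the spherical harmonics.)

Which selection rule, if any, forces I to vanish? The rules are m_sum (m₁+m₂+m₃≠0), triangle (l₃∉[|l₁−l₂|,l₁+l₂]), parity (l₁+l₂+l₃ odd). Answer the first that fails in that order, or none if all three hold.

azimuthal sum: 0 + 3 − 3 = 0  ✓
4 ≤ 7 ≤ 8 (triangle on l)  ✓
L = 2 + 6 + 7 = 15 (odd)  ✗

parity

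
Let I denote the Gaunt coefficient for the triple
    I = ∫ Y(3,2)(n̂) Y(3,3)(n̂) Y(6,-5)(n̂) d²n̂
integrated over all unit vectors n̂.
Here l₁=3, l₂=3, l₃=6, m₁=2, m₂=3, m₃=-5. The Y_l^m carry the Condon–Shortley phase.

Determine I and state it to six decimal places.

-0.254801

Rules hold: Σm=0, L=12 even, 0≤6≤6.
N = 7·7·13 = 637
Δ = 0!·6!·6!/13! = 1/12012
Racah Σ t=0..0: t=0:+1/1296 = 1/1296
⇒ 3j(3 3 6; 0 0 0)² = 100/3003, sgn +1
Racah Σ t=0..0: t=0:+1/86400 = 1/86400
⇒ 3j(3 3 6; 2 3 -5)² = 1/26, sgn -1
4πI² = N·(3j₀)²·(3jₘ)² = 350/429
I = -1·√(0.815851/4π) = -0.25480060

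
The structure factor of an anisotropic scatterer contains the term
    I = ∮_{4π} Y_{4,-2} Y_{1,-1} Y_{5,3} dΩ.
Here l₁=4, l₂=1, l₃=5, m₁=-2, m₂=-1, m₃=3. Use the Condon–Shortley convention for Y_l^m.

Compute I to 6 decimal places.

-0.259847

m-sum 0 ✓  L=10 even ✓  3≤5≤5 ✓
Π(2lᵢ+1) = 9×3×11 = 297
triangle coeff Δ(4,1,5) = 1/495
Σ_t [0,0]: t=0:+1/576 = 1/576
(3j)²=5/99 [(4 1 5; 0 0 0)], sign=-1
Σ_t [0,0]: t=0:+1/2880 = 1/2880
(3j)²=28/495 [(4 1 5; -2 -1 3)], sign=+1
⇒ 4πI² = 28/33
I = (-1)√(28/33/(4π)) = -0.25984664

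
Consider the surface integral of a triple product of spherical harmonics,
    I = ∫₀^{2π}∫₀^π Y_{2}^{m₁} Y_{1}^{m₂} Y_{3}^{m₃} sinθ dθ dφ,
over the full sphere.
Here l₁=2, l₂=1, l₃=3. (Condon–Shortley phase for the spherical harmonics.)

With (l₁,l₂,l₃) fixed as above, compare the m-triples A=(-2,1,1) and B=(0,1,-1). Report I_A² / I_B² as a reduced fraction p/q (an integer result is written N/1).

1/6

l's match ⇒ only the (l;m) 3-j factors differ between A and B.
A: triangle coeff Δ(2,1,3) = 1/105; Σ_t [0,0]: t=0:+1/48 = 1/48; (3j)²=1/105 [(2 1 3; -2 1 1)], sign=+1
B: triangle coeff Δ(2,1,3) = 1/105; Σ_t [0,0]: t=0:+1/8 = 1/8; (3j)²=2/35 [(2 1 3; 0 1 -1)], sign=+1
I_A²/I_B² = (1/105)/(2/35) = 1/6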